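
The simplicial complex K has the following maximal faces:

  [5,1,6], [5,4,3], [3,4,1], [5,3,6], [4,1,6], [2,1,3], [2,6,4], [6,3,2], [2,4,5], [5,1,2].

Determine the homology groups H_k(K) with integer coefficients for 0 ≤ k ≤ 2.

H_0 ≅ Z,  H_1 ≅ Z/2,  H_2 = 0.

K has 6 vertices, 15 edges, 10 triangles.
rank ∂_0 = 0, rank ∂_1 = 5 ⇒ b_0 = 6 − 0 − 5 = 1; all invariant factors of ∂_1 are 1 so no torsion. So H_0 ≅ Z.
rank ∂_1 = 5, rank ∂_2 = 10 ⇒ b_1 = 15 − 5 − 10 = 0; ∂_2 has invariant factor(s) [2] giving torsion. So H_1 ≅ Z/2.
rank ∂_2 = 10, rank ∂_3 = 0 ⇒ b_2 = 10 − 10 − 0 = 0. So H_2 ≅ 0.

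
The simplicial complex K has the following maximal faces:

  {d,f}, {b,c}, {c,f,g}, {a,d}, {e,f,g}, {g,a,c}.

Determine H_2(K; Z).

Fix the vertex order a < b < c < d < e < f < g and write every simplex with vertices in increasing order. Then dim K = 2 and the simplices of K are:

  0-simplices (7): a, b, c, d, e, f, g
  1-simplices (10): ac, ad, ag, bc, cf, cg, df, ef, eg, fg
  2-simplices (3): acg, cfg, efg

so the chain groups are C_0 ≅ Z^7, C_1 ≅ Z^10, C_2 ≅ Z^3.

∂_1: C_1 → C_0 is given by ∂[p,q] = [q] − [p].
The 7×10 boundary matrix has rank 6 and Smith normal form diag(1,1,1,1,1,1).

The boundary map ∂_2: C_2 → C_1 sends each 2-simplex [p,q,r] to [q,r] − [p,r] + [p,q]. For instance
  ∂acg = cg − ag + ac,
  ∂cfg = fg − cg + cf.
This gives a 10×3 integer matrix of rank 3; reducing to Smith normal form yields diagonal entries (1,1,1).

From H_k ≅ ker(∂_k) / im(∂_{k+1}) we obtain:

  H_2: rank ker ∂_2 − rank ∂_3 = (3 − 3) − 0 = 0, and there is no ∂_3, so H_2 = 0.

H_2 ≅ 0.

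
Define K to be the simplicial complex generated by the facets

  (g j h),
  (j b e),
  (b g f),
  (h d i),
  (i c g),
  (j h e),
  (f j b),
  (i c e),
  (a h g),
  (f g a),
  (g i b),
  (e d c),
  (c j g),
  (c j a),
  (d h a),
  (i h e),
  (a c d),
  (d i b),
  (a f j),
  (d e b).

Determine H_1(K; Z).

We work with the vertex ordering a < b < c < d < e < f < g < h < i < j. The simplices of K, each written with vertices in increasing order, are:

  0-simplices (10): a, b, c, d, e, f, g, h, i, j
  1-simplices (30): ac, ad, af, ag, ah, aj, bd, be, bf, bg, bi, bj, cd, ce, cg, ci, cj, de, dh, di, eh, ei, ej, fg, fj, gh, gi, gj, hi, hj
  2-simplices (20): acd, acj, adh, afg, afj, agh, bde, bdi, bej, bfg, bfj, bgi, cde, cei, cgi, cgj, dhi, ehi, ehj, ghj

giving chain groups C_0 ≅ Z^10, C_1 ≅ Z^30, C_2 ≅ Z^20.

Boundary ∂_1: C_1 → C_0 maps an edge to its endpoints' difference, ∂[p,q] = q − p.
The resulting 10×30 matrix has rank 9, and its Smith normal form has invariant factors (1,1,1,1,1,1,1,1,1).

∂_2: C_2 → C_1 acts by ∂[p,q,r] = [q,r] − [p,r] + [p,q]. For instance
  ∂bde = de − be + bd,
  ∂bfj = fj − bj + bf.
The resulting 30×20 matrix has rank 20, and its Smith normal form has invariant factors (1,1,1,1,1,1,1,1,1,1,1,1,1,1,1,1,1,1,1,2).

Now H_k = ker ∂_k / im ∂_{k+1}, so:

  H_1: rank ker ∂_1 − rank ∂_2 = (30 − 9) − 20 = 1, and ∂_2 has invariant factor 2 > 1, so H_1 ≅ Z ⊕ Z_2.

H_1 ≅ Z ⊕ Z_2.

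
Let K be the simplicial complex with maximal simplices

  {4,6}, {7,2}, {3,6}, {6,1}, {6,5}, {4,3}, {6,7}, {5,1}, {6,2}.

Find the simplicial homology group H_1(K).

K has 7 vertices, 9 edges.
rank ∂_1 = 6, rank ∂_2 = 0 ⇒ b_1 = 9 − 6 − 0 = 3. So H_1 ≅ Z^3.

H_1 ≅ Z^3.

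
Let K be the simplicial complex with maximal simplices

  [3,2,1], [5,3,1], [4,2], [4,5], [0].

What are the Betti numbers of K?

b_0 = 2, b_1 = 1, b_2 = 0.

Take the total order 0 < 1 < 2 < 3 < 4 < 5 on the vertex set. Then K (dimension 2) consists of the simplices:

  0-simplices (6): [0], [1], [2], [3], [4], [5]
  1-simplices (7): [1,2], [1,3], [1,5], [2,3], [2,4], [3,5], [4,5]
  2-simplices (2): [1,2,3], [1,3,5]

giving chain groups C_0 ≅ Z^6, C_1 ≅ Z^7, C_2 ≅ Z^2.

The boundary map ∂_1: C_1 → C_0 maps an edge to its endpoints' difference, ∂[p,q] = q − p. For instance
  ∂[4,5] = [5] − [4].
The resulting 6×7 matrix has rank 4, and its Smith normal form has invariant factors (1,1,1,1).

∂_2: C_2 → C_1 maps a triangle to the signed sum of its edges. For instance
  ∂[1,3,5] = [3,5] − [1,5] + [1,3],
  ∂[1,2,3] = [2,3] − [1,3] + [1,2].
This gives a 7×2 integer matrix of rank 2; reducing to Smith normal form yields diagonal entries (1,1).

Now H_k = ker ∂_k / im ∂_{k+1}, so:

  H_0: rank C_0 − rank ∂_1 = 6 − 4 = 2, and the invariant factors of ∂_1 are all 1, so H_0 ≅ Z^2.
  H_1: rank ker ∂_1 − rank ∂_2 = (7 − 4) − 2 = 1, and the invariant factors of ∂_2 are all 1, so H_1 ≅ Z.
  H_2: rank ker ∂_2 − rank ∂_3 = (2 − 2) − 0 = 0, and there is no ∂_3, so H_2 ≅ 0.

As a check, the Euler characteristic is 6 − 7 + 2 = 1, which agrees with 2 − 1 + 0 = 1.

Hence the Betti numbers are b_0 = 2, b_1 = 1, b_2 = 0.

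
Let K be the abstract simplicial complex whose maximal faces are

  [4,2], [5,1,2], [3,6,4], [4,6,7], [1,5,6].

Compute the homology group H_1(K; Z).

We work with the vertex ordering 1 < 2 < 3 < 4 < 5 < 6 < 7. The simplices of K, each written with vertices in increasing order, are:

  0-simplices (7): [1], [2], [3], [4], [5], [6], [7]
  1-simplices (11): [1,2], [1,5], [1,6], [2,4], [2,5], [3,4], [3,6], [4,6], [4,7], [5,6], [6,7]
  2-simplices (4): [1,2,5], [1,5,6], [3,4,6], [4,6,7]

Hence C_0 ≅ Z^7, C_1 ≅ Z^11, C_2 ≅ Z^4.

The boundary map ∂_1: C_1 → C_0 is given by ∂[p,q] = [q] − [p].
As a 7×11 matrix over Z this has rank 6, with invariant factors (1,1,1,1,1,1).

∂_2: C_2 → C_1 maps a triangle to the signed sum of its edges. For instance
  ∂[3,4,6] = [4,6] − [3,6] + [3,4],
  ∂[4,6,7] = [6,7] − [4,7] + [4,6].
As a 11×4 matrix over Z this has rank 4, with invariant factors (1,1,1,1).

Computing H_k = (kernel of ∂_k) / (image of ∂_{k+1}):

  H_1: rank ker ∂_1 − rank ∂_2 = (11 − 6) − 4 = 1, and the invariant factors of ∂_2 are all 1, so H_1 = Z.

H_1 = Z.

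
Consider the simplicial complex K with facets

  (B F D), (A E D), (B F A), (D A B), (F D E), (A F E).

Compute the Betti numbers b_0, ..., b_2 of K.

b_0 = 1, b_1 = 0, b_2 = 1.

We work with the vertex ordering A < B < D < E < F. The simplices of K, each written with vertices in increasing order, are:

  0-simplices (5): A, B, D, E, F
  1-simplices (9): AB, AD, AE, AF, BD, BF, DE, DF, EF
  2-simplices (6): ABD, ABF, ADE, AEF, BDF, DEF

giving chain groups C_0 ≅ Z^5, C_1 ≅ Z^9, C_2 ≅ Z^6.

∂_1: C_1 → C_0 is given by ∂[p,q] = [q] − [p]. For instance
  ∂BF = F − B.
This gives a 5×9 integer matrix of rank 4; reducing to Smith normal form yields diagonal entries (1,1,1,1).

Boundary ∂_2: C_2 → C_1 maps a triangle to the signed sum of its edges. For instance
  ∂ADE = DE − AE + AD,
  ∂DEF = EF − DF + DE.
As a 9×6 matrix over Z this has rank 5, with invariant factors (1,1,1,1,1).

From H_k ≅ ker(∂_k) / im(∂_{k+1}) we obtain:

  H_0: rank C_0 − rank ∂_1 = 5 − 4 = 1, and the invariant factors of ∂_1 are all 1, so H_0 = Z.
  H_1: rank ker ∂_1 − rank ∂_2 = (9 − 4) − 5 = 0, and the invariant factors of ∂_2 are all 1, so H_1 = 0.
  H_2: rank ker ∂_2 − rank ∂_3 = (6 − 5) − 0 = 1, and there is no ∂_3, so H_2 = Z.

As a check, the Euler characteristic is 5 − 9 + 6 = 2, which agrees with 1 − 0 + 1 = 2.

Hence the Betti numbers are b_0 = 1, b_1 = 0, b_2 = 1.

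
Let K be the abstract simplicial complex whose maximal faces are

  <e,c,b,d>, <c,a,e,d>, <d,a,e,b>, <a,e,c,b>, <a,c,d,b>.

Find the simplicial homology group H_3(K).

H_3 ≅ Z.

Order the vertices as a < b < c < d < e. Listing each simplex with vertices in this order, K has dimension 3 with simplices:

  0-simplices (5): a, b, c, d, e
  1-simplices (10): ab, ac, ad, ae, bc, bd, be, cd, ce, de
  2-simplices (10): abc, abd, abe, acd, ace, ade, bcd, bce, bde, cde
  3-simplices (5): abcd, abce, abde, acde, bcde

so the chain groups are C_0 ≅ Z^5, C_1 ≅ Z^10, C_2 ≅ Z^10, C_3 ≅ Z^5.

Boundary ∂_1: C_1 → C_0 is given by ∂[p,q] = [q] − [p]. For instance
  ∂ad = d − a.
The 5×10 boundary matrix has rank 4 and Smith normal form diag(1,1,1,1).

∂_2: C_2 → C_1 sends each 2-simplex [p,q,r] to [q,r] − [p,r] + [p,q]. For instance
  ∂ade = de − ae + ad,
  ∂bce = ce − be + bc.
As a 10×10 matrix over Z this has rank 6, with invariant factors (1,1,1,1,1,1).

∂_3: C_3 → C_2 sends each 3-simplex σ to the alternating sum Σ_i (−1)^i (σ with its i-th vertex removed). For instance
  ∂abde = bde − ade + abe − abd,
  ∂acde = cde − ade + ace − acd.
The 10×5 boundary matrix has rank 4 and Smith normal form diag(1,1,1,1).

Now H_k = ker ∂_k / im ∂_{k+1}, so:

  H_3: rank ker ∂_3 − rank ∂_4 = (5 − 4) − 0 = 1, and there is no ∂_4, so H_3 ≅ Z.

(K is a triangulation of the 3-sphere S^3.)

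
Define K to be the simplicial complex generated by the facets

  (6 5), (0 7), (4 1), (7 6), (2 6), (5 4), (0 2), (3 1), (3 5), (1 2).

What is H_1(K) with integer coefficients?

We work with the vertex ordering 0 < 1 < 2 < 3 < 4 < 5 < 6 < 7. The simplices of K, each written with vertices in increasing order, are:

  0-simplices (8): [0], [1], [2], [3], [4], [5], [6], [7]
  1-simplices (10): [0,2], [0,7], [1,2], [1,3], [1,4], [2,6], [3,5], [4,5], [5,6], [6,7]

Hence C_0 ≅ Z^8, C_1 ≅ Z^10.

Boundary ∂_1: C_1 → C_0 maps an edge to its endpoints' difference, ∂[p,q] = q − p.
As a 8×10 matrix over Z this has rank 7, with invariant factors (1,1,1,1,1,1,1).

Reading off H_k = ker ∂_k / im ∂_{k+1}:

  H_1: rank ker ∂_1 − rank ∂_2 = (10 − 7) − 0 = 3, and there is no ∂_2, so H_1 = Z^3.

H_1 = Z^3.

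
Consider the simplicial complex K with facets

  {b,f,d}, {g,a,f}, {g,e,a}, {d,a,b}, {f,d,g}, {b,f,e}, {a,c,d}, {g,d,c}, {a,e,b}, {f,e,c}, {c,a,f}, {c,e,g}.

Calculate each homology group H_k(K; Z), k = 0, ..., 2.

Take the total order a < b < c < d < e < f < g on the vertex set. Then K (dimension 2) consists of the simplices:

  0-simplices (7): a, b, c, d, e, f, g
  1-simplices (18): ab, ac, ad, ae, af, ag, bd, be, bf, cd, ce, cf, cg, df, dg, ef, eg, fg
  2-simplices (12): abd, abe, acd, acf, aeg, afg, bdf, bef, cdg, cef, ceg, dfg

Hence C_0 ≅ Z^7, C_1 ≅ Z^18, C_2 ≅ Z^12.

The boundary map ∂_1: C_1 → C_0 is given by ∂[p,q] = [q] − [p].
The resulting 7×18 matrix has rank 6, and its Smith normal form has invariant factors (1,1,1,1,1,1).

Boundary ∂_2: C_2 → C_1 acts by ∂[p,q,r] = [q,r] − [p,r] + [p,q]. For instance
  ∂bef = ef − bf + be,
  ∂ceg = eg − cg + ce.
This gives a 18×12 integer matrix of rank 12; reducing to Smith normal form yields diagonal entries (1,1,1,1,1,1,1,1,1,1,1,2).

Reading off H_k = ker ∂_k / im ∂_{k+1}:

  H_0: rank C_0 − rank ∂_1 = 7 − 6 = 1, and the invariant factors of ∂_1 are all 1, so H_0 = Z.
  H_1: rank ker ∂_1 − rank ∂_2 = (18 − 6) − 12 = 0, and ∂_2 has invariant factor 2 > 1, so H_1 = Z_2.
  H_2: rank ker ∂_2 − rank ∂_3 = (12 − 12) − 0 = 0, and there is no ∂_3, so H_2 = 0.

As a check, the Euler characteristic is 7 − 18 + 12 = 1, which agrees with 1 − 0 + 0 = 1.

H_0 ≅ Z,  H_1 ≅ Z_2,  H_2 = 0.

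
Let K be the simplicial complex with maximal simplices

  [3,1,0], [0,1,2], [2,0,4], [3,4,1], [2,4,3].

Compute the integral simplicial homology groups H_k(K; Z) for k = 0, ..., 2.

H_0 = Z,  H_1 = Z,  H_2 = 0.

Fix the vertex order 0 < 1 < 2 < 3 < 4 and write every simplex with vertices in increasing order. Then dim K = 2 and the simplices of K are:

  0-simplices (5): [0], [1], [2], [3], [4]
  1-simplices (10): [0,1], [0,2], [0,3], [0,4], [1,2], [1,3], [1,4], [2,3], [2,4], [3,4]
  2-simplices (5): [0,1,2], [0,1,3], [0,2,4], [1,3,4], [2,3,4]

giving chain groups C_0 ≅ Z^5, C_1 ≅ Z^10, C_2 ≅ Z^5.

∂_1: C_1 → C_0 sends each edge [p,q] (with p < q) to q − p.
As a 5×10 matrix over Z this has rank 4, with invariant factors (1,1,1,1).

∂_2: C_2 → C_1 maps a triangle to the signed sum of its edges. For instance
  ∂[1,3,4] = [3,4] − [1,4] + [1,3],
  ∂[0,1,2] = [1,2] − [0,2] + [0,1].
As a 10×5 matrix over Z this has rank 5, with invariant factors (1,1,1,1,1).

From H_k ≅ ker(∂_k) / im(∂_{k+1}) we obtain:

  H_0: rank C_0 − rank ∂_1 = 5 − 4 = 1, and the invariant factors of ∂_1 are all 1, so H_0 = Z.
  H_1: rank ker ∂_1 − rank ∂_2 = (10 − 4) − 5 = 1, and the invariant factors of ∂_2 are all 1, so H_1 = Z.
  H_2: rank ker ∂_2 − rank ∂_3 = (5 − 5) − 0 = 0, and there is no ∂_3, so H_2 = 0.

As a check, the Euler characteristic is 5 − 10 + 5 = 0, which agrees with 1 − 1 + 0 = 0.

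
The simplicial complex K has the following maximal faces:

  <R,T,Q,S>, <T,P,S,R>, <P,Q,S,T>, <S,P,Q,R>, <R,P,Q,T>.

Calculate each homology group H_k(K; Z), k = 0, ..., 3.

Order the vertices as P < Q < R < S < T. Listing each simplex with vertices in this order, K has dimension 3 with simplices:

  0-simplices (5): P, Q, R, S, T
  1-simplices (10): PQ, PR, PS, PT, QR, QS, QT, RS, RT, ST
  2-simplices (10): PQR, PQS, PQT, PRS, PRT, PST, QRS, QRT, QST, RST
  3-simplices (5): PQRS, PQRT, PQST, PRST, QRST

so the chain groups are C_0 ≅ Z^5, C_1 ≅ Z^10, C_2 ≅ Z^10, C_3 ≅ Z^5.

The boundary map ∂_1: C_1 → C_0 maps an edge to its endpoints' difference, ∂[p,q] = q − p.
This gives a 5×10 integer matrix of rank 4; reducing to Smith normal form yields diagonal entries (1,1,1,1).

The boundary map ∂_2: C_2 → C_1 sends each 2-simplex [p,q,r] to [q,r] − [p,r] + [p,q]. For instance
  ∂PQT = QT − PT + PQ,
  ∂PRS = RS − PS + PR.
As a 10×10 matrix over Z this has rank 6, with invariant factors (1,1,1,1,1,1).

Boundary ∂_3: C_3 → C_2 sends each 3-simplex σ to the alternating sum Σ_i (−1)^i (σ with its i-th vertex removed). For instance
  ∂PRST = RST − PST + PRT − PRS,
  ∂QRST = RST − QST + QRT − QRS.
As a 10×5 matrix over Z this has rank 4, with invariant factors (1,1,1,1).

From H_k ≅ ker(∂_k) / im(∂_{k+1}) we obtain:

  H_0: rank C_0 − rank ∂_1 = 5 − 4 = 1, and the invariant factors of ∂_1 are all 1, so H_0 = Z.
  H_1: rank ker ∂_1 − rank ∂_2 = (10 − 4) − 6 = 0, and the invariant factors of ∂_2 are all 1, so H_1 = 0.
  H_2: rank ker ∂_2 − rank ∂_3 = (10 − 6) − 4 = 0, and the invariant factors of ∂_3 are all 1, so H_2 = 0.
  H_3: rank ker ∂_3 − rank ∂_4 = (5 − 4) − 0 = 1, and there is no ∂_4, so H_3 = Z.

As a check, the Euler characteristic is 5 − 10 + 10 − 5 = 0, which agrees with 1 − 0 + 0 − 1 = 0.

H_0 ≅ Z,  H_1 = 0,  H_2 = 0,  H_3 ≅ Z.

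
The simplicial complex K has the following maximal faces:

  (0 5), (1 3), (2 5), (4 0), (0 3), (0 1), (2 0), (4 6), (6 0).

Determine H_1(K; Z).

Fix the vertex order 0 < 1 < 2 < 3 < 4 < 5 < 6 and write every simplex with vertices in increasing order. Then dim K = 1 and the simplices of K are:

  0-simplices (7): [0], [1], [2], [3], [4], [5], [6]
  1-simplices (9): [0,1], [0,2], [0,3], [0,4], [0,5], [0,6], [1,3], [2,5], [4,6]

Hence C_0 ≅ Z^7, C_1 ≅ Z^9.

∂_1: C_1 → C_0 is given by ∂[p,q] = [q] − [p].
As a 7×9 matrix over Z this has rank 6, with invariant factors (1,1,1,1,1,1).

Now H_k = ker ∂_k / im ∂_{k+1}, so:

  H_1: rank ker ∂_1 − rank ∂_2 = (9 − 6) − 0 = 3, and there is no ∂_2, so H_1 ≅ Z^3.

H_1 ≅ Z^3.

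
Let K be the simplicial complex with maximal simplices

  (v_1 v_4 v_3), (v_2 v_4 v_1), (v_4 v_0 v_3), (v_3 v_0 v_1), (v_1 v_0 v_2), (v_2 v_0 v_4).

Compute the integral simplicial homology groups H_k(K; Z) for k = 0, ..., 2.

H_0 = Z,  H_1 = 0,  H_2 = Z.

K has 5 vertices, 9 edges, 6 triangles.
rank ∂_0 = 0, rank ∂_1 = 4 ⇒ b_0 = 5 − 0 − 4 = 1; all invariant factors of ∂_1 are 1 so no torsion. So H_0 = Z.
rank ∂_1 = 4, rank ∂_2 = 5 ⇒ b_1 = 9 − 4 − 5 = 0; all invariant factors of ∂_2 are 1 so no torsion. So H_1 = 0.
rank ∂_2 = 5, rank ∂_3 = 0 ⇒ b_2 = 6 − 5 − 0 = 1. So H_2 = Z.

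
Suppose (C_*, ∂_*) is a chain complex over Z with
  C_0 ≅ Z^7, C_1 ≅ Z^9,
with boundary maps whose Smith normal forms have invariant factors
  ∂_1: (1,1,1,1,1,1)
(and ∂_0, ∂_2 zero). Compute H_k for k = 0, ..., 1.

H_0: b_0 = 7 − 0 − 6 = 1; torsion from ∂_1 factors > 1: none. So H_0 = Z.
H_1: b_1 = 9 − 6 − 0 = 3; torsion from ∂_2 factors > 1: none. So H_1 = Z^3.

H_0 = Z,  H_1 = Z^3.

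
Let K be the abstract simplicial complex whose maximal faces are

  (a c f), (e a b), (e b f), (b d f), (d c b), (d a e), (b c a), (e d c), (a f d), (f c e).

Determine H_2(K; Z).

We work with the vertex ordering a < b < c < d < e < f. The simplices of K, each written with vertices in increasing order, are:

  0-simplices (6): a, b, c, d, e, f
  1-simplices (15): ab, ac, ad, ae, af, bc, bd, be, bf, cd, ce, cf, de, df, ef
  2-simplices (10): abc, abe, acf, ade, adf, bcd, bdf, bef, cde, cef

Hence C_0 ≅ Z^6, C_1 ≅ Z^15, C_2 ≅ Z^10.

Boundary ∂_1: C_1 → C_0 sends each edge [p,q] (with p < q) to q − p. For instance
  ∂de = e − d.
As a 6×15 matrix over Z this has rank 5, with invariant factors (1,1,1,1,1).

The boundary map ∂_2: C_2 → C_1 sends each 2-simplex [p,q,r] to [q,r] − [p,r] + [p,q]. For instance
  ∂bef = ef − bf + be,
  ∂bcd = cd − bd + bc.
As a 15×10 matrix over Z this has rank 10, with invariant factors (1,1,1,1,1,1,1,1,1,2).

From H_k ≅ ker(∂_k) / im(∂_{k+1}) we obtain:

  H_2: rank ker ∂_2 − rank ∂_3 = (10 − 10) − 0 = 0, and there is no ∂_3, so H_2 = 0.

H_2 = 0.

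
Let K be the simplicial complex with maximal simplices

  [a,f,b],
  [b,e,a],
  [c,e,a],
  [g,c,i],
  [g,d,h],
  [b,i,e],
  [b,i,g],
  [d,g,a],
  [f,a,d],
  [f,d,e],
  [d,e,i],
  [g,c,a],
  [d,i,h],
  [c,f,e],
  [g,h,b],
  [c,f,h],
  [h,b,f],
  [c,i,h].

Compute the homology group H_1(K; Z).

H_1 ≅ Z ⊕ Z_2.

Take the total order a < b < c < d < e < f < g < h < i on the vertex set. Then K (dimension 2) consists of the simplices:

  0-simplices (9): a, b, c, d, e, f, g, h, i
  1-simplices (27): ab, ac, ad, ae, af, ag, be, bf, bg, bh, bi, ce, cf, cg, ch, ci, de, df, dg, dh, di, ef, ei, fh, gh, gi, hi
  2-simplices (18): abe, abf, ace, acg, adf, adg, bei, bfh, bgh, bgi, cef, cfh, cgi, chi, def, dei, dgh, dhi

Hence C_0 ≅ Z^9, C_1 ≅ Z^27, C_2 ≅ Z^18.

∂_1: C_1 → C_0 sends each edge [p,q] (with p < q) to q − p.
The 9×27 boundary matrix has rank 8 and Smith normal form diag(1,1,1,1,1,1,1,1).

∂_2: C_2 → C_1 acts by ∂[p,q,r] = [q,r] − [p,r] + [p,q]. For instance
  ∂cgi = gi − ci + cg,
  ∂def = ef − df + de.
The resulting 27×18 matrix has rank 18, and its Smith normal form has invariant factors (1,1,1,1,1,1,1,1,1,1,1,1,1,1,1,1,1,2).

Computing H_k = (kernel of ∂_k) / (image of ∂_{k+1}):

  H_1: rank ker ∂_1 − rank ∂_2 = (27 − 8) − 18 = 1, and ∂_2 has invariant factor 2 > 1, so H_1 ≅ Z ⊕ Z_2.

(K is a triangulation of the Klein bottle.)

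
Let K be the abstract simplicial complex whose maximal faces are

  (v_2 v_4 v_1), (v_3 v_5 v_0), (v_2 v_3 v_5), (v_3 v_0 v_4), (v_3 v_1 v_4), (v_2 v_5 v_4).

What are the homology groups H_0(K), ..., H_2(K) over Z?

K has 6 vertices, 12 edges, 6 triangles.
rank ∂_0 = 0, rank ∂_1 = 5 ⇒ b_0 = 6 − 0 − 5 = 1; all invariant factors of ∂_1 are 1 so no torsion. So H_0 ≅ Z.
rank ∂_1 = 5, rank ∂_2 = 6 ⇒ b_1 = 12 − 5 − 6 = 1; all invariant factors of ∂_2 are 1 so no torsion. So H_1 ≅ Z.
rank ∂_2 = 6, rank ∂_3 = 0 ⇒ b_2 = 6 − 6 − 0 = 0. So H_2 ≅ 0.

H_0 ≅ Z,  H_1 ≅ Z,  H_2 = 0.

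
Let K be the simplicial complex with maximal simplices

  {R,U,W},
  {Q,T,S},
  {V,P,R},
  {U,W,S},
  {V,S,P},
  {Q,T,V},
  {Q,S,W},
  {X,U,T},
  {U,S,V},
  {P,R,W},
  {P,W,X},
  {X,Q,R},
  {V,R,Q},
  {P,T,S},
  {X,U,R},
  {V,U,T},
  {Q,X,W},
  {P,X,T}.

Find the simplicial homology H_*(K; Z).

H_0 = Z,  H_1 = Z ⊕ Z/2Z,  H_2 = 0.

Take the total order P < Q < R < S < T < U < V < W < X on the vertex set. Then K (dimension 2) consists of the simplices:

  0-simplices (9): P, Q, R, S, T, U, V, W, X
  1-simplices (27): PR, PS, PT, PV, PW, PX, QR, QS, QT, QV, QW, QX, RU, RV, RW, RX, ST, SU, SV, SW, TU, TV, TX, UV, UW, UX, WX
  2-simplices (18): PRV, PRW, PST, PSV, PTX, PWX, QRV, QRX, QST, QSW, QTV, QWX, RUW, RUX, SUV, SUW, TUV, TUX

Hence C_0 ≅ Z^9, C_1 ≅ Z^27, C_2 ≅ Z^18.

Boundary ∂_1: C_1 → C_0 sends each edge [p,q] (with p < q) to q − p. For instance
  ∂RW = W − R.
The resulting 9×27 matrix has rank 8, and its Smith normal form has invariant factors (1,1,1,1,1,1,1,1).

Boundary ∂_2: C_2 → C_1 sends each 2-simplex [p,q,r] to [q,r] − [p,r] + [p,q]. For instance
  ∂TUV = UV − TV + TU,
  ∂PRV = RV − PV + PR.
As a 27×18 matrix over Z this has rank 18, with invariant factors (1,1,1,1,1,1,1,1,1,1,1,1,1,1,1,1,1,2).

From H_k ≅ ker(∂_k) / im(∂_{k+1}) we obtain:

  H_0: rank C_0 − rank ∂_1 = 9 − 8 = 1, and the invariant factors of ∂_1 are all 1, so H_0 = Z.
  H_1: rank ker ∂_1 − rank ∂_2 = (27 − 8) − 18 = 1, and ∂_2 has invariant factor 2 > 1, so H_1 = Z ⊕ Z/2Z.
  H_2: rank ker ∂_2 − rank ∂_3 = (18 − 18) − 0 = 0, and there is no ∂_3, so H_2 = 0.

As a check, the Euler characteristic is 9 − 27 + 18 = 0, which agrees with 1 − 1 + 0 = 0.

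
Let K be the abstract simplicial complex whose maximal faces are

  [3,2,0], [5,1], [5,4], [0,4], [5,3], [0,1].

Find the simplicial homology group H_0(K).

Take the total order 0 < 1 < 2 < 3 < 4 < 5 on the vertex set. Then K (dimension 2) consists of the simplices:

  0-simplices (6): [0], [1], [2], [3], [4], [5]
  1-simplices (8): [0,1], [0,2], [0,3], [0,4], [1,5], [2,3], [3,5], [4,5]
  2-simplices (1): [0,2,3]

so the chain groups are C_0 ≅ Z^6, C_1 ≅ Z^8, C_2 ≅ Z^1.

Boundary ∂_1: C_1 → C_0 maps an edge to its endpoints' difference, ∂[p,q] = q − p. For instance
  ∂[3,5] = [5] − [3].
The resulting 6×8 matrix has rank 5, and its Smith normal form has invariant factors (1,1,1,1,1).

The boundary map ∂_2: C_2 → C_1 acts by ∂[p,q,r] = [q,r] − [p,r] + [p,q]. For instance
  ∂[0,2,3] = [2,3] − [0,3] + [0,2].
The resulting 8×1 matrix has rank 1, and its Smith normal form has invariant factors (1).

Now H_k = ker ∂_k / im ∂_{k+1}, so:

  H_0: rank C_0 − rank ∂_1 = 6 − 5 = 1, and the invariant factors of ∂_1 are all 1, so H_0 = Z.

H_0 ≅ Z.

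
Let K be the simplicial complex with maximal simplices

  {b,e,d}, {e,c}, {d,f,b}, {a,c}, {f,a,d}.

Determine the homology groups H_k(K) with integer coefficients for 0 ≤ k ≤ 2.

H_0 ≅ Z,  H_1 ≅ Z,  H_2 = 0.

Fix the vertex order a < b < c < d < e < f and write every simplex with vertices in increasing order. Then dim K = 2 and the simplices of K are:

  0-simplices (6): a, b, c, d, e, f
  1-simplices (9): ac, ad, af, bd, be, bf, ce, de, df
  2-simplices (3): adf, bde, bdf

Hence C_0 ≅ Z^6, C_1 ≅ Z^9, C_2 ≅ Z^3.

The boundary map ∂_1: C_1 → C_0 is given by ∂[p,q] = [q] − [p]. For instance
  ∂ce = e − c.
This gives a 6×9 integer matrix of rank 5; reducing to Smith normal form yields diagonal entries (1,1,1,1,1).

The boundary map ∂_2: C_2 → C_1 sends each 2-simplex [p,q,r] to [q,r] − [p,r] + [p,q]. For instance
  ∂adf = df − af + ad,
  ∂bdf = df − bf + bd.
This gives a 9×3 integer matrix of rank 3; reducing to Smith normal form yields diagonal entries (1,1,1).

From H_k ≅ ker(∂_k) / im(∂_{k+1}) we obtain:

  H_0: rank C_0 − rank ∂_1 = 6 − 5 = 1, and the invariant factors of ∂_1 are all 1, so H_0 ≅ Z.
  H_1: rank ker ∂_1 − rank ∂_2 = (9 − 5) − 3 = 1, and the invariant factors of ∂_2 are all 1, so H_1 ≅ Z.
  H_2: rank ker ∂_2 − rank ∂_3 = (3 − 3) − 0 = 0, and there is no ∂_3, so H_2 ≅ 0.

As a check, the Euler characteristic is 6 − 9 + 3 = 0, which agrees with 1 − 1 + 0 = 0.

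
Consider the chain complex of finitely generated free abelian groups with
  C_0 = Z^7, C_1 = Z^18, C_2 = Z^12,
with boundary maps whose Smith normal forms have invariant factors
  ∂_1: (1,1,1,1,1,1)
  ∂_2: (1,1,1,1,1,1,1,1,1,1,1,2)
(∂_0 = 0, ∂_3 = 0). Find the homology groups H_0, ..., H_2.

H_0: b_0 = 7 − 0 − 6 = 1; torsion from ∂_1 factors > 1: none. So H_0 = Z.
H_1: b_1 = 18 − 6 − 12 = 0; torsion from ∂_2 factors > 1: [2]. So H_1 = Z/2.
H_2: b_2 = 12 − 12 − 0 = 0; torsion from ∂_3 factors > 1: none. So H_2 = 0.

H_0 = Z,  H_1 = Z/2,  H_2 = 0.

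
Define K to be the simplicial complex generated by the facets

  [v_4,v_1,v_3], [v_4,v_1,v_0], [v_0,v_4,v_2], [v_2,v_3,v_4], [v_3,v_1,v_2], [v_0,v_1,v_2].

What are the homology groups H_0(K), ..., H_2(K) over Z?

H_0 ≅ Z,  H_1 = 0,  H_2 ≅ Z.

We work with the vertex ordering v_0 < v_1 < v_2 < v_3 < v_4. The simplices of K, each written with vertices in increasing order, are:

  0-simplices (5): [v_0], [v_1], [v_2], [v_3], [v_4]
  1-simplices (9): [v_0,v_1], [v_0,v_2], [v_0,v_4], [v_1,v_2], [v_1,v_3], [v_1,v_4], [v_2,v_3], [v_2,v_4], [v_3,v_4]
  2-simplices (6): [v_0,v_1,v_2], [v_0,v_1,v_4], [v_0,v_2,v_4], [v_1,v_2,v_3], [v_1,v_3,v_4], [v_2,v_3,v_4]

giving chain groups C_0 ≅ Z^5, C_1 ≅ Z^9, C_2 ≅ Z^6.

∂_1: C_1 → C_0 is given by ∂[p,q] = [q] − [p]. For instance
  ∂[v_0,v_4] = [v_4] − [v_0].
The resulting 5×9 matrix has rank 4, and its Smith normal form has invariant factors (1,1,1,1).

Boundary ∂_2: C_2 → C_1 sends each 2-simplex [p,q,r] to [q,r] − [p,r] + [p,q]. For instance
  ∂[v_2,v_3,v_4] = [v_3,v_4] − [v_2,v_4] + [v_2,v_3],
  ∂[v_1,v_2,v_3] = [v_2,v_3] − [v_1,v_3] + [v_1,v_2].
As a 9×6 matrix over Z this has rank 5, with invariant factors (1,1,1,1,1).

Now H_k = ker ∂_k / im ∂_{k+1}, so:

  H_0: rank C_0 − rank ∂_1 = 5 − 4 = 1, and the invariant factors of ∂_1 are all 1, so H_0 = Z.
  H_1: rank ker ∂_1 − rank ∂_2 = (9 − 4) − 5 = 0, and the invariant factors of ∂_2 are all 1, so H_1 = 0.
  H_2: rank ker ∂_2 − rank ∂_3 = (6 − 5) − 0 = 1, and there is no ∂_3, so H_2 = Z.

As a check, the Euler characteristic is 5 − 9 + 6 = 2, which agrees with 1 − 0 + 1 = 2.
(K is a triangulation of the 2-sphere S^2.)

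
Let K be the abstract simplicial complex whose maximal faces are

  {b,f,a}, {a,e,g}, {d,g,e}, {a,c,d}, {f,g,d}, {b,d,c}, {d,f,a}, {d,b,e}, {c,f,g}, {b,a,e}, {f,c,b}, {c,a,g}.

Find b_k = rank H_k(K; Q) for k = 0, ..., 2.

We work with the vertex ordering a < b < c < d < e < f < g. The simplices of K, each written with vertices in increasing order, are:

  0-simplices (7): a, b, c, d, e, f, g
  1-simplices (18): ab, ac, ad, ae, af, ag, bc, bd, be, bf, cd, cf, cg, de, df, dg, eg, fg
  2-simplices (12): abe, abf, acd, acg, adf, aeg, bcd, bcf, bde, cfg, deg, dfg

giving chain groups C_0 ≅ Z^7, C_1 ≅ Z^18, C_2 ≅ Z^12.

The boundary map ∂_1: C_1 → C_0 sends each edge [p,q] (with p < q) to q − p. For instance
  ∂eg = g − e.
This gives a 7×18 integer matrix of rank 6; reducing to Smith normal form yields diagonal entries (1,1,1,1,1,1).

Boundary ∂_2: C_2 → C_1 sends each 2-simplex [p,q,r] to [q,r] − [p,r] + [p,q]. For instance
  ∂acd = cd − ad + ac,
  ∂aeg = eg − ag + ae.
The resulting 18×12 matrix has rank 12, and its Smith normal form has invariant factors (1,1,1,1,1,1,1,1,1,1,1,2).

Reading off H_k = ker ∂_k / im ∂_{k+1}:

  H_0: rank C_0 − rank ∂_1 = 7 − 6 = 1, and the invariant factors of ∂_1 are all 1, so H_0 ≅ Z.
  H_1: rank ker ∂_1 − rank ∂_2 = (18 − 6) − 12 = 0, and ∂_2 has invariant factor 2 > 1, so H_1 ≅ Z_2.
  H_2: rank ker ∂_2 − rank ∂_3 = (12 − 12) − 0 = 0, and there is no ∂_3, so H_2 ≅ 0.

As a check, the Euler characteristic is 7 − 18 + 12 = 1, which agrees with 1 − 0 + 0 = 1.
(K is a triangulation of the real projective plane RP^2.)

Hence the Betti numbers are b_0 = 1, b_1 = 0, b_2 = 0.

b_0 = 1, b_1 = 0, b_2 = 0.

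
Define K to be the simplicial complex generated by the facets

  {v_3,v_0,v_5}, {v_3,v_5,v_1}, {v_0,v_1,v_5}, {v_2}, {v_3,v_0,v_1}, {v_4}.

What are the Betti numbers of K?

b_0 = 3, b_1 = 0, b_2 = 1.

Order the vertices as v_0 < v_1 < v_2 < v_3 < v_4 < v_5. Listing each simplex with vertices in this order, K has dimension 2 with simplices:

  0-simplices (6): [v_0], [v_1], [v_2], [v_3], [v_4], [v_5]
  1-simplices (6): [v_0,v_1], [v_0,v_3], [v_0,v_5], [v_1,v_3], [v_1,v_5], [v_3,v_5]
  2-simplices (4): [v_0,v_1,v_3], [v_0,v_1,v_5], [v_0,v_3,v_5], [v_1,v_3,v_5]

so the chain groups are C_0 ≅ Z^6, C_1 ≅ Z^6, C_2 ≅ Z^4.

∂_1: C_1 → C_0 sends each edge [p,q] (with p < q) to q − p.
This gives a 6×6 integer matrix of rank 3; reducing to Smith normal form yields diagonal entries (1,1,1).

Boundary ∂_2: C_2 → C_1 maps a triangle to the signed sum of its edges. For instance
  ∂[v_0,v_1,v_3] = [v_1,v_3] − [v_0,v_3] + [v_0,v_1],
  ∂[v_0,v_3,v_5] = [v_3,v_5] − [v_0,v_5] + [v_0,v_3].
This gives a 6×4 integer matrix of rank 3; reducing to Smith normal form yields diagonal entries (1,1,1).

From H_k ≅ ker(∂_k) / im(∂_{k+1}) we obtain:

  H_0: rank C_0 − rank ∂_1 = 6 − 3 = 3, and the invariant factors of ∂_1 are all 1, so H_0 = Z^3.
  H_1: rank ker ∂_1 − rank ∂_2 = (6 − 3) − 3 = 0, and the invariant factors of ∂_2 are all 1, so H_1 = 0.
  H_2: rank ker ∂_2 − rank ∂_3 = (4 − 3) − 0 = 1, and there is no ∂_3, so H_2 = Z.

As a check, the Euler characteristic is 6 − 6 + 4 = 4, which agrees with 3 − 0 + 1 = 4.

Hence the Betti numbers are b_0 = 3, b_1 = 0, b_2 = 1.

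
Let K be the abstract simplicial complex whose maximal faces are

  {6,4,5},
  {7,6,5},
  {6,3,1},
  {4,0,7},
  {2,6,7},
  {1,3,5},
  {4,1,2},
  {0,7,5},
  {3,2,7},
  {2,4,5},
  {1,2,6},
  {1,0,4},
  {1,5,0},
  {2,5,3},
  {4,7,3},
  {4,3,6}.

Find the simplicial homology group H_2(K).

Take the total order 0 < 1 < 2 < 3 < 4 < 5 < 6 < 7 on the vertex set. Then K (dimension 2) consists of the simplices:

  0-simplices (8): [0], [1], [2], [3], [4], [5], [6], [7]
  1-simplices (24): (24 of them)
  2-simplices (16): [0,1,4], [0,1,5], [0,4,7], [0,5,7], [1,2,4], [1,2,6], [1,3,5], [1,3,6], [2,3,5], [2,3,7], [2,4,5], [2,6,7], [3,4,6], [3,4,7], [4,5,6], [5,6,7]

giving chain groups C_0 ≅ Z^8, C_1 ≅ Z^24, C_2 ≅ Z^16.

The boundary map ∂_1: C_1 → C_0 is given by ∂[p,q] = [q] − [p]. For instance
  ∂[1,4] = [4] − [1].
The 8×24 boundary matrix has rank 7 and Smith normal form diag(1,1,1,1,1,1,1).

∂_2: C_2 → C_1 maps a triangle to the signed sum of its edges. For instance
  ∂[0,5,7] = [5,7] − [0,7] + [0,5],
  ∂[0,4,7] = [4,7] − [0,7] + [0,4].
The 24×16 boundary matrix has rank 15 and Smith normal form diag(1,1,1,1,1,1,1,1,1,1,1,1,1,1,1).

Now H_k = ker ∂_k / im ∂_{k+1}, so:

  H_2: rank ker ∂_2 − rank ∂_3 = (16 − 15) − 0 = 1, and there is no ∂_3, so H_2 = Z.

H_2 ≅ Z.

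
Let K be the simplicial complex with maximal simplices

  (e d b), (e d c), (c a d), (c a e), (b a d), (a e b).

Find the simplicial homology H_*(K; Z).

H_0 ≅ Z,  H_1 = 0,  H_2 ≅ Z.

Take the total order a < b < c < d < e on the vertex set. Then K (dimension 2) consists of the simplices:

  0-simplices (5): a, b, c, d, e
  1-simplices (9): ab, ac, ad, ae, bd, be, cd, ce, de
  2-simplices (6): abd, abe, acd, ace, bde, cde

so the chain groups are C_0 ≅ Z^5, C_1 ≅ Z^9, C_2 ≅ Z^6.

∂_1: C_1 → C_0 is given by ∂[p,q] = [q] − [p]. For instance
  ∂bd = d − b.
The resulting 5×9 matrix has rank 4, and its Smith normal form has invariant factors (1,1,1,1).

Boundary ∂_2: C_2 → C_1 maps a triangle to the signed sum of its edges. For instance
  ∂acd = cd − ad + ac,
  ∂bde = de − be + bd.
The 9×6 boundary matrix has rank 5 and Smith normal form diag(1,1,1,1,1).

Reading off H_k = ker ∂_k / im ∂_{k+1}:

  H_0: rank C_0 − rank ∂_1 = 5 − 4 = 1, and the invariant factors of ∂_1 are all 1, so H_0 = Z.
  H_1: rank ker ∂_1 − rank ∂_2 = (9 − 4) − 5 = 0, and the invariant factors of ∂_2 are all 1, so H_1 = 0.
  H_2: rank ker ∂_2 − rank ∂_3 = (6 − 5) − 0 = 1, and there is no ∂_3, so H_2 = Z.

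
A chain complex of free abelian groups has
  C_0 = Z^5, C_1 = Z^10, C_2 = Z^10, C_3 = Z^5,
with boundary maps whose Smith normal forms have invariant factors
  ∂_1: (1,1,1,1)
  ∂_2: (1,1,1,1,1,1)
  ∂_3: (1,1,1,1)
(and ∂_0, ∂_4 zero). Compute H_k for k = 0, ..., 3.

H_0 = Z,  H_1 = 0,  H_2 = 0,  H_3 = Z.

H_0: b_0 = 5 − 0 − 4 = 1; torsion from ∂_1 factors > 1: none. So H_0 = Z.
H_1: b_1 = 10 − 4 − 6 = 0; torsion from ∂_2 factors > 1: none. So H_1 = 0.
H_2: b_2 = 10 − 6 − 4 = 0; torsion from ∂_3 factors > 1: none. So H_2 = 0.
H_3: b_3 = 5 − 4 − 0 = 1; torsion from ∂_4 factors > 1: none. So H_3 = Z.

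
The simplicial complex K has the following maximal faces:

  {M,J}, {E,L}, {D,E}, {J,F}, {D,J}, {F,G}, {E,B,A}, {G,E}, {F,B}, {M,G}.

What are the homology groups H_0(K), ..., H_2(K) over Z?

H_0 = Z,  H_1 = Z^3,  H_2 = 0.

Fix the vertex order A < B < D < E < F < G < J < L < M and write every simplex with vertices in increasing order. Then dim K = 2 and the simplices of K are:

  0-simplices (9): A, B, D, E, F, G, J, L, M
  1-simplices (12): AB, AE, BE, BF, DE, DJ, EG, EL, FG, FJ, GM, JM
  2-simplices (1): ABE

giving chain groups C_0 ≅ Z^9, C_1 ≅ Z^12, C_2 ≅ Z^1.

Boundary ∂_1: C_1 → C_0 sends each edge [p,q] (with p < q) to q − p. For instance
  ∂BE = E − B.
As a 9×12 matrix over Z this has rank 8, with invariant factors (1,1,1,1,1,1,1,1).

Boundary ∂_2: C_2 → C_1 acts by ∂[p,q,r] = [q,r] − [p,r] + [p,q]. For instance
  ∂ABE = BE − AE + AB.
As a 12×1 matrix over Z this has rank 1, with invariant factors (1).

Computing H_k = (kernel of ∂_k) / (image of ∂_{k+1}):

  H_0: rank C_0 − rank ∂_1 = 9 − 8 = 1, and the invariant factors of ∂_1 are all 1, so H_0 ≅ Z.
  H_1: rank ker ∂_1 − rank ∂_2 = (12 − 8) − 1 = 3, and the invariant factors of ∂_2 are all 1, so H_1 ≅ Z^3.
  H_2: rank ker ∂_2 − rank ∂_3 = (1 − 1) − 0 = 0, and there is no ∂_3, so H_2 ≅ 0.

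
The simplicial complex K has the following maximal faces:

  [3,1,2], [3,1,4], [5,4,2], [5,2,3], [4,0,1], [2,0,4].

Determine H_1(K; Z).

Take the total order 0 < 1 < 2 < 3 < 4 < 5 on the vertex set. Then K (dimension 2) consists of the simplices:

  0-simplices (6): [0], [1], [2], [3], [4], [5]
  1-simplices (12): [0,1], [0,2], [0,4], [1,2], [1,3], [1,4], [2,3], [2,4], [2,5], [3,4], [3,5], [4,5]
  2-simplices (6): [0,1,4], [0,2,4], [1,2,3], [1,3,4], [2,3,5], [2,4,5]

so the chain groups are C_0 ≅ Z^6, C_1 ≅ Z^12, C_2 ≅ Z^6.

The boundary map ∂_1: C_1 → C_0 is given by ∂[p,q] = [q] − [p].
As a 6×12 matrix over Z this has rank 5, with invariant factors (1,1,1,1,1).

The boundary map ∂_2: C_2 → C_1 acts by ∂[p,q,r] = [q,r] − [p,r] + [p,q]. For instance
  ∂[2,4,5] = [4,5] − [2,5] + [2,4],
  ∂[1,2,3] = [2,3] − [1,3] + [1,2].
The 12×6 boundary matrix has rank 6 and Smith normal form diag(1,1,1,1,1,1).

From H_k ≅ ker(∂_k) / im(∂_{k+1}) we obtain:

  H_1: rank ker ∂_1 − rank ∂_2 = (12 − 5) − 6 = 1, and the invariant factors of ∂_2 are all 1, so H_1 = Z.

(K is a triangulation of the cylinder S^1 x I.)

H_1 ≅ Z.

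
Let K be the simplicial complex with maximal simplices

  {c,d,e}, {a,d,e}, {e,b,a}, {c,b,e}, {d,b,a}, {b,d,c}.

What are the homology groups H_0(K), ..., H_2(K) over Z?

We work with the vertex ordering a < b < c < d < e. The simplices of K, each written with vertices in increasing order, are:

  0-simplices (5): a, b, c, d, e
  1-simplices (9): ab, ad, ae, bc, bd, be, cd, ce, de
  2-simplices (6): abd, abe, ade, bcd, bce, cde

Hence C_0 ≅ Z^5, C_1 ≅ Z^9, C_2 ≅ Z^6.

∂_1: C_1 → C_0 maps an edge to its endpoints' difference, ∂[p,q] = q − p. For instance
  ∂bd = d − b.
As a 5×9 matrix over Z this has rank 4, with invariant factors (1,1,1,1).

∂_2: C_2 → C_1 sends each 2-simplex [p,q,r] to [q,r] − [p,r] + [p,q]. For instance
  ∂bce = ce − be + bc,
  ∂abe = be − ae + ab.
As a 9×6 matrix over Z this has rank 5, with invariant factors (1,1,1,1,1).

Reading off H_k = ker ∂_k / im ∂_{k+1}:

  H_0: rank C_0 − rank ∂_1 = 5 − 4 = 1, and the invariant factors of ∂_1 are all 1, so H_0 = Z.
  H_1: rank ker ∂_1 − rank ∂_2 = (9 − 4) − 5 = 0, and the invariant factors of ∂_2 are all 1, so H_1 = 0.
  H_2: rank ker ∂_2 − rank ∂_3 = (6 − 5) − 0 = 1, and there is no ∂_3, so H_2 = Z.

(K is a triangulation of the 2-sphere S^2.)

H_0 ≅ Z,  H_1 = 0,  H_2 ≅ Z.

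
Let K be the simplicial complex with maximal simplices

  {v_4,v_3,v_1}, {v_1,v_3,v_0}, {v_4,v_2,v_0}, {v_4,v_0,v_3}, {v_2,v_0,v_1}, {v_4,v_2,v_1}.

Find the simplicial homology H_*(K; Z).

Take the total order v_0 < v_1 < v_2 < v_3 < v_4 on the vertex set. Then K (dimension 2) consists of the simplices:

  0-simplices (5): [v_0], [v_1], [v_2], [v_3], [v_4]
  1-simplices (9): [v_0,v_1], [v_0,v_2], [v_0,v_3], [v_0,v_4], [v_1,v_2], [v_1,v_3], [v_1,v_4], [v_2,v_4], [v_3,v_4]
  2-simplices (6): [v_0,v_1,v_2], [v_0,v_1,v_3], [v_0,v_2,v_4], [v_0,v_3,v_4], [v_1,v_2,v_4], [v_1,v_3,v_4]

giving chain groups C_0 ≅ Z^5, C_1 ≅ Z^9, C_2 ≅ Z^6.

∂_1: C_1 → C_0 is given by ∂[p,q] = [q] − [p]. For instance
  ∂[v_1,v_4] = [v_4] − [v_1].
This gives a 5×9 integer matrix of rank 4; reducing to Smith normal form yields diagonal entries (1,1,1,1).

Boundary ∂_2: C_2 → C_1 acts by ∂[p,q,r] = [q,r] − [p,r] + [p,q]. For instance
  ∂[v_1,v_3,v_4] = [v_3,v_4] − [v_1,v_4] + [v_1,v_3],
  ∂[v_0,v_1,v_3] = [v_1,v_3] − [v_0,v_3] + [v_0,v_1].
The resulting 9×6 matrix has rank 5, and its Smith normal form has invariant factors (1,1,1,1,1).

Computing H_k = (kernel of ∂_k) / (image of ∂_{k+1}):

  H_0: rank C_0 − rank ∂_1 = 5 − 4 = 1, and the invariant factors of ∂_1 are all 1, so H_0 ≅ Z.
  H_1: rank ker ∂_1 − rank ∂_2 = (9 − 4) − 5 = 0, and the invariant factors of ∂_2 are all 1, so H_1 ≅ 0.
  H_2: rank ker ∂_2 − rank ∂_3 = (6 − 5) − 0 = 1, and there is no ∂_3, so H_2 ≅ Z.

(K is a triangulation of the 2-sphere S^2.)

H_0 = Z,  H_1 = 0,  H_2 = Z.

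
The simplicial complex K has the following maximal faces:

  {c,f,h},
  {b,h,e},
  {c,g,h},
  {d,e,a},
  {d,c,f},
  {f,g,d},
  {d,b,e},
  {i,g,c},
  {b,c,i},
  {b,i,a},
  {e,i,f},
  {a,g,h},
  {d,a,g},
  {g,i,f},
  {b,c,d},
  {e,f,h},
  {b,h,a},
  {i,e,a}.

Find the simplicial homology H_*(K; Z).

Take the total order a < b < c < d < e < f < g < h < i on the vertex set. Then K (dimension 2) consists of the simplices:

  0-simplices (9): a, b, c, d, e, f, g, h, i
  1-simplices (27): ab, ad, ae, ag, ah, ai, bc, bd, be, bh, bi, cd, cf, cg, ch, ci, de, df, dg, ef, eh, ei, fg, fh, fi, gh, gi
  2-simplices (18): abh, abi, ade, adg, aei, agh, bcd, bci, bde, beh, cdf, cfh, cgh, cgi, dfg, efh, efi, fgi

giving chain groups C_0 ≅ Z^9, C_1 ≅ Z^27, C_2 ≅ Z^18.

The boundary map ∂_1: C_1 → C_0 is given by ∂[p,q] = [q] − [p]. For instance
  ∂bc = c − b.
The resulting 9×27 matrix has rank 8, and its Smith normal form has invariant factors (1,1,1,1,1,1,1,1).

∂_2: C_2 → C_1 sends each 2-simplex [p,q,r] to [q,r] − [p,r] + [p,q]. For instance
  ∂agh = gh − ah + ag,
  ∂bcd = cd − bd + bc.
This gives a 27×18 integer matrix of rank 18; reducing to Smith normal form yields diagonal entries (1,1,1,1,1,1,1,1,1,1,1,1,1,1,1,1,1,2).

From H_k ≅ ker(∂_k) / im(∂_{k+1}) we obtain:

  H_0: rank C_0 − rank ∂_1 = 9 − 8 = 1, and the invariant factors of ∂_1 are all 1, so H_0 = Z.
  H_1: rank ker ∂_1 − rank ∂_2 = (27 − 8) − 18 = 1, and ∂_2 has invariant factor 2 > 1, so H_1 = Z ⊕ Z_2.
  H_2: rank ker ∂_2 − rank ∂_3 = (18 − 18) − 0 = 0, and there is no ∂_3, so H_2 = 0.

H_0 ≅ Z,  H_1 ≅ Z ⊕ Z_2,  H_2 = 0.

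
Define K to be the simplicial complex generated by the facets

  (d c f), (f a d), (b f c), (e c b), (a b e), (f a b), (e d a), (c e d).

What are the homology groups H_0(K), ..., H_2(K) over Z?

We work with the vertex ordering a < b < c < d < e < f. The simplices of K, each written with vertices in increasing order, are:

  0-simplices (6): a, b, c, d, e, f
  1-simplices (12): ab, ad, ae, af, bc, be, bf, cd, ce, cf, de, df
  2-simplices (8): abe, abf, ade, adf, bce, bcf, cde, cdf

so the chain groups are C_0 ≅ Z^6, C_1 ≅ Z^12, C_2 ≅ Z^8.

The boundary map ∂_1: C_1 → C_0 sends each edge [p,q] (with p < q) to q − p. For instance
  ∂bc = c − b.
As a 6×12 matrix over Z this has rank 5, with invariant factors (1,1,1,1,1).

Boundary ∂_2: C_2 → C_1 sends each 2-simplex [p,q,r] to [q,r] − [p,r] + [p,q]. For instance
  ∂abe = be − ae + ab,
  ∂cde = de − ce + cd.
This gives a 12×8 integer matrix of rank 7; reducing to Smith normal form yields diagonal entries (1,1,1,1,1,1,1).

Computing H_k = (kernel of ∂_k) / (image of ∂_{k+1}):

  H_0: rank C_0 − rank ∂_1 = 6 − 5 = 1, and the invariant factors of ∂_1 are all 1, so H_0 ≅ Z.
  H_1: rank ker ∂_1 − rank ∂_2 = (12 − 5) − 7 = 0, and the invariant factors of ∂_2 are all 1, so H_1 ≅ 0.
  H_2: rank ker ∂_2 − rank ∂_3 = (8 − 7) − 0 = 1, and there is no ∂_3, so H_2 ≅ Z.

(K is a triangulation of the 2-sphere S^2.)

H_0 = Z,  H_1 = 0,  H_2 = Z.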